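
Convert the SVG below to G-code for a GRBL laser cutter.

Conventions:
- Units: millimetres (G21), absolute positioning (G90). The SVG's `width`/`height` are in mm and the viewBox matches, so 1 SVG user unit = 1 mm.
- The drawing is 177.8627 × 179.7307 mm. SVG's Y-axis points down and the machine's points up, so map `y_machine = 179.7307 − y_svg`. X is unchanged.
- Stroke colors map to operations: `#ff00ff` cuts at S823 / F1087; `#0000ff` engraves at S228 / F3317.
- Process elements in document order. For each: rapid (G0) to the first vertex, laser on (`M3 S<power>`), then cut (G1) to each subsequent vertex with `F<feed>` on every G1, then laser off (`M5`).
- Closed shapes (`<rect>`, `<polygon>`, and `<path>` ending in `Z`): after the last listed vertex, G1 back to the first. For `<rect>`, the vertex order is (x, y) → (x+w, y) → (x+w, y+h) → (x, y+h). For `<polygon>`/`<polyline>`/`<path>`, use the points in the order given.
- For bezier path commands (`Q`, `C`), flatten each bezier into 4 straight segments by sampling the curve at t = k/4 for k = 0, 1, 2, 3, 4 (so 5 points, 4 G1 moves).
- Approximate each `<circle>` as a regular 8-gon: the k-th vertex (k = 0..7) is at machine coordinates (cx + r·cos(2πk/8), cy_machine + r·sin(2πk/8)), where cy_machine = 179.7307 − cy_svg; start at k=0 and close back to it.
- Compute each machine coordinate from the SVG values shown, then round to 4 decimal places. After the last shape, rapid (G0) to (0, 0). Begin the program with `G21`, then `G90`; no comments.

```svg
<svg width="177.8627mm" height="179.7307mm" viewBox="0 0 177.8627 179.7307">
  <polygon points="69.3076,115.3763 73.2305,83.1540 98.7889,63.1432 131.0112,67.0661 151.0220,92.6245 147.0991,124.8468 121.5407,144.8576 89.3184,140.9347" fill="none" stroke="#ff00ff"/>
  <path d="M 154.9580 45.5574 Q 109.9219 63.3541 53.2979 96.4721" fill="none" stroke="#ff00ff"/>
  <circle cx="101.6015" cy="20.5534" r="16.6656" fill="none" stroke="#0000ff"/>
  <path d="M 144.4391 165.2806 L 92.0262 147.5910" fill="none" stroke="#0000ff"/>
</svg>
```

viewBox `0 0 177.8627 179.7307` with mm width/height → 1 unit = 1 mm. Flip: y_m = 179.7307 − y_svg.

**Shape 1** — `<polygon>` regular polygon, stroke `#ff00ff` → cut (S823, F1087). Machine vertices: (69.3076,64.3544) → (73.2305,96.5767) → (98.7889,116.5875) → (131.0112,112.6646) → (151.0220,87.1062) → (147.0991,54.8839) → (121.5407,34.8731) → (89.3184,38.7960) → (69.3076,64.3544). Closed: final G1 returns to the first vertex.

**Shape 2** — `<path>` quadratic bezier, stroke `#ff00ff` → cut (S823, F1087). Control points (SVG): P0=(154.9580,45.5574), P1=(109.9219,63.3541), P2=(53.2979,96.4721); sampled at t=k/4. Machine vertices: (154.9580,134.1733) → (131.7157,124.3174) → (107.0249,112.5463) → (80.8857,98.8600) → (53.2979,83.2586). Open path.

**Shape 3** — `<circle>` circle, stroke `#0000ff` → engrave (S228, F3317). Machine vertices: (118.2671,159.1773) → (113.3859,170.9617) → (101.6015,175.8429) → (89.8171,170.9617) → (84.9359,159.1773) → (89.8171,147.3929) → (101.6015,142.5117) → (113.3859,147.3929) → (118.2671,159.1773). Closed: final G1 returns to the first vertex.

**Shape 4** — `<path>` line segment, stroke `#0000ff` → engrave (S228, F3317). Machine vertices: (144.4391,14.4501) → (92.0262,32.1397). Open path.

G21
G90
G0 X69.3076 Y64.3544
M3 S823
G1 X73.2305 Y96.5767 F1087
G1 X98.7889 Y116.5875 F1087
G1 X131.0112 Y112.6646 F1087
G1 X151.0220 Y87.1062 F1087
G1 X147.0991 Y54.8839 F1087
G1 X121.5407 Y34.8731 F1087
G1 X89.3184 Y38.7960 F1087
G1 X69.3076 Y64.3544 F1087
M5
G0 X154.9580 Y134.1733
M3 S823
G1 X131.7157 Y124.3174 F1087
G1 X107.0249 Y112.5463 F1087
G1 X80.8857 Y98.8600 F1087
G1 X53.2979 Y83.2586 F1087
M5
G0 X118.2671 Y159.1773
M3 S228
G1 X113.3859 Y170.9617 F3317
G1 X101.6015 Y175.8429 F3317
G1 X89.8171 Y170.9617 F3317
G1 X84.9359 Y159.1773 F3317
G1 X89.8171 Y147.3929 F3317
G1 X101.6015 Y142.5117 F3317
G1 X113.3859 Y147.3929 F3317
G1 X118.2671 Y159.1773 F3317
M5
G0 X144.4391 Y14.4501
M3 S228
G1 X92.0262 Y32.1397 F3317
M5
G0 X0.0000 Y0.0000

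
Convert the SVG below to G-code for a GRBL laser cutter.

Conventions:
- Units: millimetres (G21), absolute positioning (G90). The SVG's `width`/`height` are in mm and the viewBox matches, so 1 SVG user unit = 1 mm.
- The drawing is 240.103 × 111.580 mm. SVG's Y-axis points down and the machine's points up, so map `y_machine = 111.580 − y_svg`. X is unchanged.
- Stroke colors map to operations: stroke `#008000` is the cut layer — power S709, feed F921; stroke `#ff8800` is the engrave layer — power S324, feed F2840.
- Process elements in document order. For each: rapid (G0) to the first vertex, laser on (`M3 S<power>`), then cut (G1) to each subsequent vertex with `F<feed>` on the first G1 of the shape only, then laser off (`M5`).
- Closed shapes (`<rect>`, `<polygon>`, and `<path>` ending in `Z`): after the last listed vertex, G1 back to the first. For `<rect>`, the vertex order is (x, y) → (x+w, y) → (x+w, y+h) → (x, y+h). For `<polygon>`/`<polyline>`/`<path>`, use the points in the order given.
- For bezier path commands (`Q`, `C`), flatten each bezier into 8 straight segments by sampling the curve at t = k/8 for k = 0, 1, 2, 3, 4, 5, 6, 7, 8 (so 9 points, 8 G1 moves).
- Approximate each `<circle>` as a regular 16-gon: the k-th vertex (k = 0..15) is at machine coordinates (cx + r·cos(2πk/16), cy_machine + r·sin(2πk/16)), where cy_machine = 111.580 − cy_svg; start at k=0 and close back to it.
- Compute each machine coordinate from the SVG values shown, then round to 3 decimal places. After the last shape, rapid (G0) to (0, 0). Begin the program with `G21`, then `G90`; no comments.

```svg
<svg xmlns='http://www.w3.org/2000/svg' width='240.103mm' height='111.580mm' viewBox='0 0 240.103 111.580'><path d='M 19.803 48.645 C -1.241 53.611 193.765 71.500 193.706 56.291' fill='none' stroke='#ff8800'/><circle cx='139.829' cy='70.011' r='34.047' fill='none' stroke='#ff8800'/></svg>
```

G21
G90
G0 X19.803 Y62.935
M3 S324
G1 X21.236 Y60.557 F2840
G1 X38.106 Y57.507
G1 X65.595 Y54.323
G1 X98.885 Y51.546
G1 X133.159 Y49.715
G1 X163.599 Y49.369
G1 X185.387 Y51.047
G1 X193.706 Y55.289
M5
G0 X173.876 Y41.569
M3 S324
G1 X171.284 Y54.598 F2840
G1 X163.904 Y65.644
G1 X152.858 Y73.024
G1 X139.829 Y75.616
G1 X126.800 Y73.024
G1 X115.754 Y65.644
G1 X108.374 Y54.598
G1 X105.782 Y41.569
G1 X108.374 Y28.540
G1 X115.754 Y17.494
G1 X126.800 Y10.114
G1 X139.829 Y7.522
G1 X152.858 Y10.114
G1 X163.904 Y17.494
G1 X171.284 Y28.540
G1 X173.876 Y41.569
M5
G0 X0.000 Y0.000

1 u = 1 mm; y_m = 111.580 − y.

[1] `<path>` cubic bezier, #ff8800→engrave S324 F2840: (19.803,62.935) → (21.236,60.557) → (38.106,57.507) → (65.595,54.323) → (98.885,51.546) → (133.159,49.715) → (163.599,49.369) → (185.387,51.047) → (193.706,55.289)

[2] `<circle>` circle, #ff8800→engrave S324 F2840: (173.876,41.569) → (171.284,54.598) → (163.904,65.644) → (152.858,73.024) → (139.829,75.616) → (126.800,73.024) → (115.754,65.644) → (108.374,54.598) → (105.782,41.569) → (108.374,28.540) → (115.754,17.494) → (126.800,10.114) → (139.829,7.522) → (152.858,10.114) → (163.904,17.494) → (171.284,28.540) → (173.876,41.569) (closed)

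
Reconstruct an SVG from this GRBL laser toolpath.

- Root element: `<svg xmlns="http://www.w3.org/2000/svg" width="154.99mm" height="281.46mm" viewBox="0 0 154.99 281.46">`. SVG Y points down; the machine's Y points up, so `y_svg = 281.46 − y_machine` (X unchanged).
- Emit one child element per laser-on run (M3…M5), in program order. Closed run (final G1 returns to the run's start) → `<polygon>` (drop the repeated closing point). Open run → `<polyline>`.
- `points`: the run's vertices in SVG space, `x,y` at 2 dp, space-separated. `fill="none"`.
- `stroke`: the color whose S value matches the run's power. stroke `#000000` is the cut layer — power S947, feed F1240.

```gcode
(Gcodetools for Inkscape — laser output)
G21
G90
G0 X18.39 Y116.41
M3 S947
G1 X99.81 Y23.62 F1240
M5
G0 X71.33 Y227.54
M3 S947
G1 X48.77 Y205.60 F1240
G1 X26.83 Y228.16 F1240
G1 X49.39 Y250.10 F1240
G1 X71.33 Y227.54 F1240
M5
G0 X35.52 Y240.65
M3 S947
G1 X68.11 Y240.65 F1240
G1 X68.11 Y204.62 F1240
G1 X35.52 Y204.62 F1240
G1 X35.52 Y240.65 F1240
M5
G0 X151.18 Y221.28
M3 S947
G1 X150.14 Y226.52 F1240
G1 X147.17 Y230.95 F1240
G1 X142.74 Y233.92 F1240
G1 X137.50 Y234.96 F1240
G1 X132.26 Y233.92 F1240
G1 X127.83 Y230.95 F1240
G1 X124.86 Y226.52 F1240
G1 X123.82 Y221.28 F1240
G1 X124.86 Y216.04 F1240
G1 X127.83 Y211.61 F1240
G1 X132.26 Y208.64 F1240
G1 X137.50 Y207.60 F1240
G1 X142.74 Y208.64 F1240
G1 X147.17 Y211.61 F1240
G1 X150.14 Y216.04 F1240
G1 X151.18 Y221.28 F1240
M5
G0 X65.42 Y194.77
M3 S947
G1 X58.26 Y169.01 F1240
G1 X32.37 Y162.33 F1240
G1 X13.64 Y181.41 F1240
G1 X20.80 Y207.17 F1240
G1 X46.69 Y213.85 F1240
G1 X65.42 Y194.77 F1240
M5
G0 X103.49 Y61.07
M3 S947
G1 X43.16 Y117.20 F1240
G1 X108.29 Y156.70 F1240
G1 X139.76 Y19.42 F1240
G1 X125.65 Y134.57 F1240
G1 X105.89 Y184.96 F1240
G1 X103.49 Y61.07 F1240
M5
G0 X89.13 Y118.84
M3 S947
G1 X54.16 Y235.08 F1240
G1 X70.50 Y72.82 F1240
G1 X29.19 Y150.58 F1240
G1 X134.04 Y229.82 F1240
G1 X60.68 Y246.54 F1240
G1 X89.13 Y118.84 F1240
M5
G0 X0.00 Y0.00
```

Each laser-on run becomes one SVG element. Flip Y back into SVG space with y_svg = 281.46 − y_machine. Every run uses S947, so all elements get stroke `#000000` (cut).

Run 1: The run is open, so emit a `<polyline>` with points (Y-flipped): 18.39,165.05 99.81,257.84.

Run 2: The run returns to its start, so emit a `<polygon>` with points (Y-flipped): 71.33,53.92 48.77,75.86 26.83,53.30 49.39,31.36.

Run 3: The run returns to its start, so emit a `<polygon>` with points (Y-flipped): 35.52,40.81 68.11,40.81 68.11,76.84 35.52,76.84.

Run 4: The run returns to its start, so emit a `<polygon>` with points (Y-flipped): 151.18,60.18 150.14,54.94 147.17,50.51 142.74,47.54 137.50,46.50 132.26,47.54 127.83,50.51 124.86,54.94 123.82,60.18 124.86,65.42 127.83,69.85 132.26,72.82 137.50,73.86 142.74,72.82 147.17,69.85 150.14,65.42.

Run 5: The run returns to its start, so emit a `<polygon>` with points (Y-flipped): 65.42,86.69 58.26,112.45 32.37,119.13 13.64,100.05 20.80,74.29 46.69,67.61.

Run 6: The run returns to its start, so emit a `<polygon>` with points (Y-flipped): 103.49,220.39 43.16,164.26 108.29,124.76 139.76,262.04 125.65,146.89 105.89,96.50.

Run 7: The run returns to its start, so emit a `<polygon>` with points (Y-flipped): 89.13,162.62 54.16,46.38 70.50,208.64 29.19,130.88 134.04,51.64 60.68,34.92.

<svg xmlns="http://www.w3.org/2000/svg" width="154.99mm" height="281.46mm" viewBox="0 0 154.99 281.46">
  <polyline points="18.39,165.05 99.81,257.84" fill="none" stroke="#000000"/>
  <polygon points="71.33,53.92 48.77,75.86 26.83,53.30 49.39,31.36" fill="none" stroke="#000000"/>
  <polygon points="35.52,40.81 68.11,40.81 68.11,76.84 35.52,76.84" fill="none" stroke="#000000"/>
  <polygon points="151.18,60.18 150.14,54.94 147.17,50.51 142.74,47.54 137.50,46.50 132.26,47.54 127.83,50.51 124.86,54.94 123.82,60.18 124.86,65.42 127.83,69.85 132.26,72.82 137.50,73.86 142.74,72.82 147.17,69.85 150.14,65.42" fill="none" stroke="#000000"/>
  <polygon points="65.42,86.69 58.26,112.45 32.37,119.13 13.64,100.05 20.80,74.29 46.69,67.61" fill="none" stroke="#000000"/>
  <polygon points="103.49,220.39 43.16,164.26 108.29,124.76 139.76,262.04 125.65,146.89 105.89,96.50" fill="none" stroke="#000000"/>
  <polygon points="89.13,162.62 54.16,46.38 70.50,208.64 29.19,130.88 134.04,51.64 60.68,34.92" fill="none" stroke="#000000"/>
</svg>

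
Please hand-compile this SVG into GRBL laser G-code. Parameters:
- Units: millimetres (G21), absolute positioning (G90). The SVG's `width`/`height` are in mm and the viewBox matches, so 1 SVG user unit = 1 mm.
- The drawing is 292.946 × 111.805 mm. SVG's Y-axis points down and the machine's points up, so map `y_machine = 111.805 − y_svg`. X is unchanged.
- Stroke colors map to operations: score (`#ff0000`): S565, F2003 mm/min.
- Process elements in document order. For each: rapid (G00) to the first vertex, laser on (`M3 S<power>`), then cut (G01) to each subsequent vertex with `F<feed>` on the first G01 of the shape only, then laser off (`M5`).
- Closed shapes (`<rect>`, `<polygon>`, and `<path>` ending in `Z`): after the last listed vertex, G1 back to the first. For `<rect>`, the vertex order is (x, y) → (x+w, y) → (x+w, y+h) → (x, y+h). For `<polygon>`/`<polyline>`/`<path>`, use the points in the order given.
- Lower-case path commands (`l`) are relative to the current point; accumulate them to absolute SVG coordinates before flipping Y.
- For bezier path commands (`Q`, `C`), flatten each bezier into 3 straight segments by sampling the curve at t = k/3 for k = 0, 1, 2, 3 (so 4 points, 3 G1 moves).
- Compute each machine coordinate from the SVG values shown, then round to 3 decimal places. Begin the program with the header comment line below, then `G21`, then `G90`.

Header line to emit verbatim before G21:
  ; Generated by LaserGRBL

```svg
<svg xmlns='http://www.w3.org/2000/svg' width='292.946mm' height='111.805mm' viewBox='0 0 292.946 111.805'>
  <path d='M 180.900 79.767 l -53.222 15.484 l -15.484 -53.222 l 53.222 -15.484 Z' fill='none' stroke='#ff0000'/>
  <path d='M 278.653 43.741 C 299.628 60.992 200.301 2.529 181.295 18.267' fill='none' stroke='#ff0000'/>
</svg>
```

1 u = 1 mm; y_m = 111.805 − y.

[1] `<path>` regular polygon, #ff0000→score S565 F2003: (180.900,32.038) → (127.678,16.554) → (112.194,69.776) → (165.416,85.260) → (180.900,32.038) (closed)

[2] `<path>` cubic bezier, #ff0000→score S565 F2003: (278.653,68.064) → (266.958,70.499) → (219.644,90.095) → (181.295,93.538)

; Generated by LaserGRBL
G21
G90
G00 X180.900 Y32.038
M3 S565
G01 X127.678 Y16.554 F2003
G01 X112.194 Y69.776
G01 X165.416 Y85.260
G01 X180.900 Y32.038
M5
G00 X278.653 Y68.064
M3 S565
G01 X266.958 Y70.499 F2003
G01 X219.644 Y90.095
G01 X181.295 Y93.538
M5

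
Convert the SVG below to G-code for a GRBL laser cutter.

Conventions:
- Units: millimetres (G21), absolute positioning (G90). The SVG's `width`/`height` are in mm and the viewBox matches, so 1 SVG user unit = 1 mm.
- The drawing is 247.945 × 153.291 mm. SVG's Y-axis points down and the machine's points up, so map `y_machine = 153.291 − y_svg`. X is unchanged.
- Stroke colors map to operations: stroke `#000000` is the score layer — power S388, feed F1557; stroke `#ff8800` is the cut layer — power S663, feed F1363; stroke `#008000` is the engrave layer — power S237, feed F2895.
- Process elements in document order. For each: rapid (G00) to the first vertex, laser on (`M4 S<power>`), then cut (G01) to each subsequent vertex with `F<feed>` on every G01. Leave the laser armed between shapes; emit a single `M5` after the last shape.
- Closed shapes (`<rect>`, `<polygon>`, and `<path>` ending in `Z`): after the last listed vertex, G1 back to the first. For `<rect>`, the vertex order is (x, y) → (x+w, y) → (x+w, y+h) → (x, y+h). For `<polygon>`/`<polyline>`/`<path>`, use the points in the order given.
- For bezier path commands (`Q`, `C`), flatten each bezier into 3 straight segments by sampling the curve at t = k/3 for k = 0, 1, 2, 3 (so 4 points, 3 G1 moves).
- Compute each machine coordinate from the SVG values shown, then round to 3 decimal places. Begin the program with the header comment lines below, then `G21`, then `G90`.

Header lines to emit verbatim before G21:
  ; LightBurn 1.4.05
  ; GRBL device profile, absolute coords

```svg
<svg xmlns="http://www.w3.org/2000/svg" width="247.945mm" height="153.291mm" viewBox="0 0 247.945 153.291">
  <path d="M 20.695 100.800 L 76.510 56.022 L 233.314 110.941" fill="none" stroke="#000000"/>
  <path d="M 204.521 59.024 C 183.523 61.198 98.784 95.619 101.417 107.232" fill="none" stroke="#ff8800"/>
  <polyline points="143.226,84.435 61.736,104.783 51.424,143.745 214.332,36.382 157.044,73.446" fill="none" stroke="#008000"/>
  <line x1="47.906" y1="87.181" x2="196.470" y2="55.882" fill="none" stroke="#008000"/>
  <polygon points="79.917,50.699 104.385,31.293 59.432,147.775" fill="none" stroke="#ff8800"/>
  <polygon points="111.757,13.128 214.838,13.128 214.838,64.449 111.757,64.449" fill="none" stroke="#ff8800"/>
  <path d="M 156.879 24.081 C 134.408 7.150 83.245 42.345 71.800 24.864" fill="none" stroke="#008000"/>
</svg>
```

; LightBurn 1.4.05
; GRBL device profile, absolute coords
G21
G90
G00 X20.695 Y52.491
M4 S388
G01 X76.510 Y97.269 F1557
G01 X233.314 Y42.350 F1557
G00 X204.521 Y94.267
M4 S663
G01 X167.873 Y83.383 F1363
G01 X122.311 Y63.236 F1363
G01 X101.417 Y46.059 F1363
G00 X143.226 Y68.856
M4 S237
G01 X61.736 Y48.508 F2895
G01 X51.424 Y9.546 F2895
G01 X214.332 Y116.909 F2895
G01 X157.044 Y79.845 F2895
G00 X47.906 Y66.110
M4 S237
G01 X196.470 Y97.409 F2895
G00 X79.917 Y102.592
M4 S663
G01 X104.385 Y121.998 F1363
G01 X59.432 Y5.516 F1363
G01 X79.917 Y102.592 F1363
G00 X111.757 Y140.163
M4 S663
G01 X214.838 Y140.163 F1363
G01 X214.838 Y88.842 F1363
G01 X111.757 Y88.842 F1363
G01 X111.757 Y140.163 F1363
G00 X156.879 Y129.210
M4 S237
G01 X127.378 Y132.647 F2895
G01 X93.951 Y124.623 F2895
G01 X71.800 Y128.427 F2895
M5

viewBox `0 0 247.945 153.291` with mm width/height → 1 unit = 1 mm. Flip: y_m = 153.291 − y_svg.

**Shape 1** — `<path>` open polyline, stroke `#000000` → score (S388, F1557). Machine vertices: (20.695,52.491) → (76.510,97.269) → (233.314,42.350). Open path.

**Shape 2** — `<path>` cubic bezier, stroke `#ff8800` → cut (S663, F1363). Control points (SVG): P0=(204.521,59.024), P1=(183.523,61.198), P2=(98.784,95.619), P3=(101.417,107.232); sampled at t=k/3. Machine vertices: (204.521,94.267) → (167.873,83.383) → (122.311,63.236) → (101.417,46.059). Open path.

**Shape 3** — `<polyline>` open polyline, stroke `#008000` → engrave (S237, F2895). Machine vertices: (143.226,68.856) → (61.736,48.508) → (51.424,9.546) → (214.332,116.909) → (157.044,79.845). Open path.

**Shape 4** — `<line>` line segment, stroke `#008000` → engrave (S237, F2895). Machine vertices: (47.906,66.110) → (196.470,97.409). Open path.

**Shape 5** — `<polygon>` closed polygon, stroke `#ff8800` → cut (S663, F1363). Machine vertices: (79.917,102.592) → (104.385,121.998) → (59.432,5.516) → (79.917,102.592). Closed: final G1 returns to the first vertex.

**Shape 6** — `<polygon>` rectangle, stroke `#ff8800` → cut (S663, F1363). Machine vertices: (111.757,140.163) → (214.838,140.163) → (214.838,88.842) → (111.757,88.842) → (111.757,140.163). Closed: final G1 returns to the first vertex.

**Shape 7** — `<path>` cubic bezier, stroke `#008000` → engrave (S237, F2895). Control points (SVG): P0=(156.879,24.081), P1=(134.408,7.150), P2=(83.245,42.345), P3=(71.800,24.864); sampled at t=k/3. Machine vertices: (156.879,129.210) → (127.378,132.647) → (93.951,124.623) → (71.800,128.427). Open path.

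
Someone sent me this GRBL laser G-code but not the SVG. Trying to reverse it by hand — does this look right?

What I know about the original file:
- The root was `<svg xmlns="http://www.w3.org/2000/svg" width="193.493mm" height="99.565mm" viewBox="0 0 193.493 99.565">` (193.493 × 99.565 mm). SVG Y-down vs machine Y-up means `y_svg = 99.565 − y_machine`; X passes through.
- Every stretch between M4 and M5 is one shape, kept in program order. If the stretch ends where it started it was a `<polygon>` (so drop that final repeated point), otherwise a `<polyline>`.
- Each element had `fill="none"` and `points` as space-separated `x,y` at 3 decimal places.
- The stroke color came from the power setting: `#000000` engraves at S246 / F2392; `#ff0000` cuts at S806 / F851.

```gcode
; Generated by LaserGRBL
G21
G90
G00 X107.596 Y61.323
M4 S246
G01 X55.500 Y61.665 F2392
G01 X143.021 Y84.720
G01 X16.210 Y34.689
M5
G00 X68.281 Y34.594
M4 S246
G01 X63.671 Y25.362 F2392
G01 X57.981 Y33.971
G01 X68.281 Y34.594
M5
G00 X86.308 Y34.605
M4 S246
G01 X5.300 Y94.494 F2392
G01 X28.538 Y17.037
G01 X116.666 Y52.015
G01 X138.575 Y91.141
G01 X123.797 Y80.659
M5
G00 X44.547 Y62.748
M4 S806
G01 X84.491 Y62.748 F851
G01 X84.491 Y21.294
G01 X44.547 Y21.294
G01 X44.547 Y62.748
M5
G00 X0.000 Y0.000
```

<svg xmlns="http://www.w3.org/2000/svg" width="193.493mm" height="99.565mm" viewBox="0 0 193.493 99.565">
  <polyline points="107.596,38.242 55.500,37.900 143.021,14.845 16.210,64.876" fill="none" stroke="#000000"/>
  <polygon points="68.281,64.971 63.671,74.203 57.981,65.594" fill="none" stroke="#000000"/>
  <polyline points="86.308,64.960 5.300,5.071 28.538,82.528 116.666,47.550 138.575,8.424 123.797,18.906" fill="none" stroke="#000000"/>
  <polygon points="44.547,36.817 84.491,36.817 84.491,78.271 44.547,78.271" fill="none" stroke="#ff0000"/>
</svg>

Each laser-on run becomes one SVG element. Flip Y back into SVG space with y_svg = 99.565 − y_machine.

Run 1: the run's S246 means `#000000` (engrave). The run is open, so emit a `<polyline>` with points (Y-flipped): 107.596,38.242 55.500,37.900 143.021,14.845 16.210,64.876.

Run 2: power S246 maps to stroke `#000000` (engrave). The run returns to its start, so emit a `<polygon>` with points (Y-flipped): 68.281,64.971 63.671,74.203 57.981,65.594.

Run 3: S246 ⇒ engrave layer `#000000`. The run is open, so emit a `<polyline>` with points (Y-flipped): 86.308,64.960 5.300,5.071 28.538,82.528 116.666,47.550 138.575,8.424 123.797,18.906.

Run 4: power S806 maps to stroke `#ff0000` (cut). The run returns to its start, so emit a `<polygon>` with points (Y-flipped): 44.547,36.817 84.491,36.817 84.491,78.271 44.547,78.271.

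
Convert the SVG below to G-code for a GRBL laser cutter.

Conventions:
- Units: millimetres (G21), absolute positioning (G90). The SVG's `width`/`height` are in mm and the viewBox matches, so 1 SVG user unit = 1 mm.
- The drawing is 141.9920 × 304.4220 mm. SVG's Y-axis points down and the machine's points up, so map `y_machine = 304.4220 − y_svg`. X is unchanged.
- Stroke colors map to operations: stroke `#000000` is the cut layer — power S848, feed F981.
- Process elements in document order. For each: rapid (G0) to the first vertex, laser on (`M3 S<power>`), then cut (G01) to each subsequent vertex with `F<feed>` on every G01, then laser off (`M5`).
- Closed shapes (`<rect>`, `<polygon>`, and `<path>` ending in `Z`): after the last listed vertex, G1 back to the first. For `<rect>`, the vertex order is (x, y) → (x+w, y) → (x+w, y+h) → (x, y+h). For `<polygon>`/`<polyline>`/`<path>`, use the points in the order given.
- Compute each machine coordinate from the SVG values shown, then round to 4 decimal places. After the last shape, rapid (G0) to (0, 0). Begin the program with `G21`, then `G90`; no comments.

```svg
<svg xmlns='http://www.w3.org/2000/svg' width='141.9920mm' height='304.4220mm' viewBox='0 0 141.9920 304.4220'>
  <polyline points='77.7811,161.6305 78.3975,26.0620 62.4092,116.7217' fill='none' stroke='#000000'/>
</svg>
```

viewBox `0 0 141.9920 304.4220` with mm width/height → 1 unit = 1 mm. Flip: y_m = 304.4220 − y_svg.

**Shape 1** — `<polyline>` open polyline, stroke `#000000` → cut (S848, F981). Machine vertices: (77.7811,142.7915) → (78.3975,278.3600) → (62.4092,187.7003). Open path.

G21
G90
G0 X77.7811 Y142.7915
M3 S848
G01 X78.3975 Y278.3600 F981
G01 X62.4092 Y187.7003 F981
M5
G0 X0.0000 Y0.0000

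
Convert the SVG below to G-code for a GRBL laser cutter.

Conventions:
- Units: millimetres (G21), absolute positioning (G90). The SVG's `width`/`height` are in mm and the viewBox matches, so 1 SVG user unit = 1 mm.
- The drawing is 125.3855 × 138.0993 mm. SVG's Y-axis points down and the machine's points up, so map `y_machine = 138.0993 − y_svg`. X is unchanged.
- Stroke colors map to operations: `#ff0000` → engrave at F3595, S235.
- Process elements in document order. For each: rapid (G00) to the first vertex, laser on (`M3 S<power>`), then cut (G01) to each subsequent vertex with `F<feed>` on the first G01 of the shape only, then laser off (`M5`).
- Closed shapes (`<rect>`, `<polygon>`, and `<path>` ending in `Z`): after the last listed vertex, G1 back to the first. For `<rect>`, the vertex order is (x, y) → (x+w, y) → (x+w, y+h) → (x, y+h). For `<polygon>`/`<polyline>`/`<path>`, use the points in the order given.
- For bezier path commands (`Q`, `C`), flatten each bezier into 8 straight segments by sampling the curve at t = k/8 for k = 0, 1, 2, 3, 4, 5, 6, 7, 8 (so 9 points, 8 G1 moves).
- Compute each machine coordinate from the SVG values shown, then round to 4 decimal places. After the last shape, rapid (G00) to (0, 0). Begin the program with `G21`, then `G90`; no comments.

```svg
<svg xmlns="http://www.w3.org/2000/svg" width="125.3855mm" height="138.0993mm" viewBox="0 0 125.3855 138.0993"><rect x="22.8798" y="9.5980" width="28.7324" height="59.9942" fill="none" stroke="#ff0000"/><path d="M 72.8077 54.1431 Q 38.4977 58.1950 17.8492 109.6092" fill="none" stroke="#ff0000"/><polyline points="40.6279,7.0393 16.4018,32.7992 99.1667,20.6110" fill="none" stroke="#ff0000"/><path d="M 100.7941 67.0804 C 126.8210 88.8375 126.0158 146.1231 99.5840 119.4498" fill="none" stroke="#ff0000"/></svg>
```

G21
G90
G00 X22.8798 Y128.5013
M3 S235
G01 X51.6122 Y128.5013 F3595
G01 X51.6122 Y68.5071
G01 X22.8798 Y68.5071
G01 X22.8798 Y128.5013
M5
G00 X72.8077 Y83.9562
M3 S235
G01 X64.4437 Y82.2032 F3595
G01 X56.5065 Y78.9701
G01 X48.9963 Y74.2570
G01 X41.9131 Y68.0637
G01 X35.2567 Y60.3904
G01 X29.0273 Y51.2371
G01 X23.2248 Y40.6036
G01 X17.8492 Y28.4901
M5
G00 X40.6279 Y131.0600
M3 S235
G01 X16.4018 Y105.3001 F3595
G01 X99.1667 Y117.4883
M5
G00 X100.7941 Y71.0189
M3 S235
G01 X109.2988 Y61.4280 F3595
G01 X115.3021 Y49.9065
G01 X118.8181 Y37.8547
G01 X119.8611 Y26.6728
G01 X118.4450 Y17.7611
G01 X114.5840 Y12.5198
G01 X108.2923 Y12.3492
G01 X99.5840 Y18.6495
M5
G00 X0.0000 Y0.0000

1 u = 1 mm; y_m = 138.0993 − y.

[1] `<rect>` rectangle, #ff0000→engrave S235 F3595: (22.8798,128.5013) → (51.6122,128.5013) → (51.6122,68.5071) → (22.8798,68.5071) → (22.8798,128.5013) (closed)

[2] `<path>` quadratic bezier, #ff0000→engrave S235 F3595: (72.8077,83.9562) → (64.4437,82.2032) → (56.5065,78.9701) → (48.9963,74.2570) → (41.9131,68.0637) → (35.2567,60.3904) → (29.0273,51.2371) → (23.2248,40.6036) → (17.8492,28.4901)

[3] `<polyline>` open polyline, #ff0000→engrave S235 F3595: (40.6279,131.0600) → (16.4018,105.3001) → (99.1667,117.4883)

[4] `<path>` cubic bezier, #ff0000→engrave S235 F3595: (100.7941,71.0189) → (109.2988,61.4280) → (115.3021,49.9065) → (118.8181,37.8547) → (119.8611,26.6728) → (118.4450,17.7611) → (114.5840,12.5198) → (108.2923,12.3492) → (99.5840,18.6495)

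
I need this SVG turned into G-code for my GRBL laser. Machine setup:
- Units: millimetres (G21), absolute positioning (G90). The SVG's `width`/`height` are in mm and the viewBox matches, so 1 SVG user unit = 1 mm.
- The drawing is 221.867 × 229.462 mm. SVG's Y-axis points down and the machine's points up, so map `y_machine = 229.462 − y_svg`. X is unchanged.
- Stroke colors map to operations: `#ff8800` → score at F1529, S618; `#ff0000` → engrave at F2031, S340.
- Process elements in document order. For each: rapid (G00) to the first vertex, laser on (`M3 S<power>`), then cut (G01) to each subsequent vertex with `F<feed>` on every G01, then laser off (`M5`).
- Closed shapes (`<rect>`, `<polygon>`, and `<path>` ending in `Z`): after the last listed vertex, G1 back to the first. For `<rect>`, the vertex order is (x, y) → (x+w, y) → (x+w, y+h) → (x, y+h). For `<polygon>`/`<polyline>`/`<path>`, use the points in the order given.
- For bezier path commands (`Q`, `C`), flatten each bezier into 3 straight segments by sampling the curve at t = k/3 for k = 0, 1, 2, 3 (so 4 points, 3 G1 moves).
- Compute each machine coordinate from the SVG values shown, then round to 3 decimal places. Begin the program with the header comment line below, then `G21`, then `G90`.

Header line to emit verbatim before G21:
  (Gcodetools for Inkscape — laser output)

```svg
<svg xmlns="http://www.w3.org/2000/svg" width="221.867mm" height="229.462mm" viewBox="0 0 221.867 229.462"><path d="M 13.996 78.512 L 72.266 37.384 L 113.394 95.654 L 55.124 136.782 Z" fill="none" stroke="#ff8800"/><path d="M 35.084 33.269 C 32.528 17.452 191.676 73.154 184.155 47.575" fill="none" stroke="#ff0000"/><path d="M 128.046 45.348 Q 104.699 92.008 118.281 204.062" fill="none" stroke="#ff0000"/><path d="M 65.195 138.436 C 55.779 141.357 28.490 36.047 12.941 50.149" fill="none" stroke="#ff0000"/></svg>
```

(Gcodetools for Inkscape — laser output)
G21
G90
G00 X13.996 Y150.950
M3 S618
G01 X72.266 Y192.078 F1529
G01 X113.394 Y133.808 F1529
G01 X55.124 Y92.680 F1529
G01 X13.996 Y150.950 F1529
M5
G00 X35.084 Y196.193
M3 S340
G01 X74.267 Y193.830 F2031
G01 X148.282 Y177.742 F2031
G01 X184.155 Y181.887 F2031
M5
G00 X128.046 Y184.114
M3 S340
G01 X116.585 Y145.741 F2031
G01 X113.330 Y92.837 F2031
G01 X118.281 Y25.400 F2031
M5
G00 X65.195 Y91.026
M3 S340
G01 X50.918 Y115.751 F2031
G01 X31.307 Y162.042 F2031
G01 X12.941 Y179.313 F2031
M5

viewBox `0 0 221.867 229.462` with mm width/height → 1 unit = 1 mm. Flip: y_m = 229.462 − y_svg.

**Shape 1** — `<path>` regular polygon, stroke `#ff8800` → score (S618, F1529). Machine vertices: (13.996,150.950) → (72.266,192.078) → (113.394,133.808) → (55.124,92.680) → (13.996,150.950). Closed: final G1 returns to the first vertex.

**Shape 2** — `<path>` cubic bezier, stroke `#ff0000` → engrave (S340, F2031). Control points (SVG): P0=(35.084,33.269), P1=(32.528,17.452), P2=(191.676,73.154), P3=(184.155,47.575); sampled at t=k/3. Machine vertices: (35.084,196.193) → (74.267,193.830) → (148.282,177.742) → (184.155,181.887). Open path.

**Shape 3** — `<path>` quadratic bezier, stroke `#ff0000` → engrave (S340, F2031). Control points (SVG): P0=(128.046,45.348), P1=(104.699,92.008), P2=(118.281,204.062); sampled at t=k/3. Machine vertices: (128.046,184.114) → (116.585,145.741) → (113.330,92.837) → (118.281,25.400). Open path.

**Shape 4** — `<path>` cubic bezier, stroke `#ff0000` → engrave (S340, F2031). Control points (SVG): P0=(65.195,138.436), P1=(55.779,141.357), P2=(28.490,36.047), P3=(12.941,50.149); sampled at t=k/3. Machine vertices: (65.195,91.026) → (50.918,115.751) → (31.307,162.042) → (12.941,179.313). Open path.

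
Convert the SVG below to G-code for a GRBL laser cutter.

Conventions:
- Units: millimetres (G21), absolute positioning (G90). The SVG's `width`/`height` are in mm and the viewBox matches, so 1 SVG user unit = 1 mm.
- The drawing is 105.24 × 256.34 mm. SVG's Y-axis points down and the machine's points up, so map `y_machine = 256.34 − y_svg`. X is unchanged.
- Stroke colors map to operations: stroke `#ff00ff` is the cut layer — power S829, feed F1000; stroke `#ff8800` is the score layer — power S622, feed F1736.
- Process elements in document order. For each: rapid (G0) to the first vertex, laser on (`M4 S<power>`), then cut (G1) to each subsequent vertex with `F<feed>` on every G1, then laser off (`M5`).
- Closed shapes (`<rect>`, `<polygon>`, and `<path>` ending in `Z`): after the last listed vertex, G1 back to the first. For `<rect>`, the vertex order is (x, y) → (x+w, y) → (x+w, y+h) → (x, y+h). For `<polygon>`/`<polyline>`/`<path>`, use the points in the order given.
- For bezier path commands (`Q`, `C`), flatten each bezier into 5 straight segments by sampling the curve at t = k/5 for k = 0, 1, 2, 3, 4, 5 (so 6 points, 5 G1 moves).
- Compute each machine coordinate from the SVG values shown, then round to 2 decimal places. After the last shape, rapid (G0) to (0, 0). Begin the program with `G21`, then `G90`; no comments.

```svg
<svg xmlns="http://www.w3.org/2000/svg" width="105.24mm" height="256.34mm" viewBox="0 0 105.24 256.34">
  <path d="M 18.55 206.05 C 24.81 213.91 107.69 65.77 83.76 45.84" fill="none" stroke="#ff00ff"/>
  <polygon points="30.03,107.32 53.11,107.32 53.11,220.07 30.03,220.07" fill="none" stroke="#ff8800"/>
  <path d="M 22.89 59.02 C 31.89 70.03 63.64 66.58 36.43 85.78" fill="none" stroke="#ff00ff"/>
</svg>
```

G21
G90
G0 X18.55 Y50.29
M4 S829
G1 X30.03 Y62.02 F1000
G1 X51.10 Y97.55 F1000
G1 X72.95 Y143.23 F1000
G1 X86.77 Y185.43 F1000
G1 X83.76 Y210.50 F1000
M5
G0 X30.03 Y149.02
M4 S622
G1 X53.11 Y149.02 F1736
G1 X53.11 Y36.27 F1736
G1 X30.03 Y36.27 F1736
G1 X30.03 Y149.02 F1736
M5
G0 X22.89 Y197.32
M4 S829
G1 X30.37 Y192.15 F1000
G1 X39.38 Y188.67 F1000
G1 X46.01 Y185.10 F1000
G1 X46.33 Y179.66 F1000
G1 X36.43 Y170.56 F1000
M5
G0 X0.00 Y0.00

viewBox `0 0 105.24 256.34` with mm width/height → 1 unit = 1 mm. Flip: y_m = 256.34 − y_svg.

**Shape 1** — `<path>` cubic bezier, stroke `#ff00ff` → cut (S829, F1000). Control points (SVG): P0=(18.55,206.05), P1=(24.81,213.91), P2=(107.69,65.77), P3=(83.76,45.84); sampled at t=k/5. Machine vertices: (18.55,50.29) → (30.03,62.02) → (51.10,97.55) → (72.95,143.23) → (86.77,185.43) → (83.76,210.50). Open path.

**Shape 2** — `<polygon>` rectangle, stroke `#ff8800` → score (S622, F1736). Machine vertices: (30.03,149.02) → (53.11,149.02) → (53.11,36.27) → (30.03,36.27) → (30.03,149.02). Closed: final G1 returns to the first vertex.

**Shape 3** — `<path>` cubic bezier, stroke `#ff00ff` → cut (S829, F1000). Control points (SVG): P0=(22.89,59.02), P1=(31.89,70.03), P2=(63.64,66.58), P3=(36.43,85.78); sampled at t=k/5. Machine vertices: (22.89,197.32) → (30.37,192.15) → (39.38,188.67) → (46.01,185.10) → (46.33,179.66) → (36.43,170.56). Open path.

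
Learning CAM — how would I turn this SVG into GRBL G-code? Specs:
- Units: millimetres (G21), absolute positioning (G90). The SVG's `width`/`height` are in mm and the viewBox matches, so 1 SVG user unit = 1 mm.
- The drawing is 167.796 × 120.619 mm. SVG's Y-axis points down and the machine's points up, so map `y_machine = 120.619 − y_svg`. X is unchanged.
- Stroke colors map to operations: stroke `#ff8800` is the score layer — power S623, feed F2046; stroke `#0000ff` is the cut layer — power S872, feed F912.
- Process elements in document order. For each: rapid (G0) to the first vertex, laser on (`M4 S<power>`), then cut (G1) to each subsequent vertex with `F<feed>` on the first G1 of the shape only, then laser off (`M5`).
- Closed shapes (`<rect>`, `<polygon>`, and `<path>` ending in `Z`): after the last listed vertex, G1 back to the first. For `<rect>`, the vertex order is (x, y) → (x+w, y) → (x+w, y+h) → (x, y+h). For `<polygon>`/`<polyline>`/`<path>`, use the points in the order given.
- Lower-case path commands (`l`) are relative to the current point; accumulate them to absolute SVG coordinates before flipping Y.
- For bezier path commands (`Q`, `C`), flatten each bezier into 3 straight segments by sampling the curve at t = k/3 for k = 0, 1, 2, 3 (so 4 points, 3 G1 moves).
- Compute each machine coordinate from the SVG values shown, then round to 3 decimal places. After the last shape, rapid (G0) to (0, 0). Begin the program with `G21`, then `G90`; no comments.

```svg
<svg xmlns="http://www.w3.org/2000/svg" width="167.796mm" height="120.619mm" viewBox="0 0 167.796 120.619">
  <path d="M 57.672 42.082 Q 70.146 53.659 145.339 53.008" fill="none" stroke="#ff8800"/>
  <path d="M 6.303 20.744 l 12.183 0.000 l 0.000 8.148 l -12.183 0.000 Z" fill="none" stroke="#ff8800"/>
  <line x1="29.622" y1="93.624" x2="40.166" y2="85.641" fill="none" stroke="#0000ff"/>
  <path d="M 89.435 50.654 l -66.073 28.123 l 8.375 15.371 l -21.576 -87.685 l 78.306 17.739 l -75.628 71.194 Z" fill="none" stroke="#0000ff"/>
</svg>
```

G21
G90
G0 X57.672 Y78.537
M4 S623
G1 X72.957 Y72.178 F2046
G1 X102.179 Y68.536
G1 X145.339 Y67.611
M5
G0 X6.303 Y99.875
M4 S623
G1 X18.486 Y99.875 F2046
G1 X18.486 Y91.727
G1 X6.303 Y91.727
G1 X6.303 Y99.875
M5
G0 X29.622 Y26.995
M4 S872
G1 X40.166 Y34.978 F912
M5
G0 X89.435 Y69.965
M4 S872
G1 X23.362 Y41.842 F912
G1 X31.737 Y26.471
G1 X10.161 Y114.156
G1 X88.467 Y96.417
G1 X12.839 Y25.223
G1 X89.435 Y69.965
M5
G0 X0.000 Y0.000

viewBox `0 0 167.796 120.619` with mm width/height → 1 unit = 1 mm. Flip: y_m = 120.619 − y_svg.

**Shape 1** — `<path>` quadratic bezier, stroke `#ff8800` → score (S623, F2046). Control points (SVG): P0=(57.672,42.082), P1=(70.146,53.659), P2=(145.339,53.008); sampled at t=k/3. Machine vertices: (57.672,78.537) → (72.957,72.178) → (102.179,68.536) → (145.339,67.611). Open path.

**Shape 2** — `<path>` rectangle, stroke `#ff8800` → score (S623, F2046). Machine vertices: (6.303,99.875) → (18.486,99.875) → (18.486,91.727) → (6.303,91.727) → (6.303,99.875). Closed: final G1 returns to the first vertex.

**Shape 3** — `<line>` line segment, stroke `#0000ff` → cut (S872, F912). Machine vertices: (29.622,26.995) → (40.166,34.978). Open path.

**Shape 4** — `<path>` closed polygon, stroke `#0000ff` → cut (S872, F912). Machine vertices: (89.435,69.965) → (23.362,41.842) → (31.737,26.471) → (10.161,114.156) → (88.467,96.417) → (12.839,25.223) → (89.435,69.965). Closed: final G1 returns to the first vertex.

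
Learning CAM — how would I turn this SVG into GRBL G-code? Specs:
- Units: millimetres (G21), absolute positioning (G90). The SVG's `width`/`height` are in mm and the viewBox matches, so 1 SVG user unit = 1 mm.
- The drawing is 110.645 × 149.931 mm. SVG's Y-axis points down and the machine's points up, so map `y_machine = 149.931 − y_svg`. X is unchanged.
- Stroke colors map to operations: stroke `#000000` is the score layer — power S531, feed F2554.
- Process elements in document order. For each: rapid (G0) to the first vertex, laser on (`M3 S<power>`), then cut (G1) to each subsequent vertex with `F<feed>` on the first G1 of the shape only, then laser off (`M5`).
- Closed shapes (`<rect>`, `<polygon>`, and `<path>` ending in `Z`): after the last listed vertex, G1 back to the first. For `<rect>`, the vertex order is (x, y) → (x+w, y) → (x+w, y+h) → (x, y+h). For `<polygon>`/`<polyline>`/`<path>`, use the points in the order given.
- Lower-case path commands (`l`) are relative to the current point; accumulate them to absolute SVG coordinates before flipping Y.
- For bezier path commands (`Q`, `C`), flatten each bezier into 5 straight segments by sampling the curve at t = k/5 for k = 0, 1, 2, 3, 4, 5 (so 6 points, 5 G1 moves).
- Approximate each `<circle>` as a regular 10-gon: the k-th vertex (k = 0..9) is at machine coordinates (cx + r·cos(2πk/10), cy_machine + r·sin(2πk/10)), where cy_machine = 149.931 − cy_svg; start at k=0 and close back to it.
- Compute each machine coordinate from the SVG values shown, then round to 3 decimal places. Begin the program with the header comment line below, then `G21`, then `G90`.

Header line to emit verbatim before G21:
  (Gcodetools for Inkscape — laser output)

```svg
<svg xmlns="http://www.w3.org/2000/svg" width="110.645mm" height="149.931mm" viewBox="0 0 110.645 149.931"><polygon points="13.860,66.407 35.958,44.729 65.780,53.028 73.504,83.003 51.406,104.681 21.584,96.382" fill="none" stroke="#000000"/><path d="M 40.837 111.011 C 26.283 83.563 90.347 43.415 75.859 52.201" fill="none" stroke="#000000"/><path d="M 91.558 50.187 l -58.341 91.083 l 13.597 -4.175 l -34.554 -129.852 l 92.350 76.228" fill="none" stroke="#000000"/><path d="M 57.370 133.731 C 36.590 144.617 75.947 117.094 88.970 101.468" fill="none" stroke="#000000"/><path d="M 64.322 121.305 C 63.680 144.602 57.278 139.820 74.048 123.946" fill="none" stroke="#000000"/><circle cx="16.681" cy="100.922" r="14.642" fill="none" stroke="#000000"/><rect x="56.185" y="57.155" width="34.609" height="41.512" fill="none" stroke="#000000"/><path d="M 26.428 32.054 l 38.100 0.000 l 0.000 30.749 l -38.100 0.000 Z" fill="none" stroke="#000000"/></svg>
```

1 u = 1 mm; y_m = 149.931 − y.

[1] `<polygon>` regular polygon, #000000→score S531 F2554: (13.860,83.524) → (35.958,105.202) → (65.780,96.903) → (73.504,66.928) → (51.406,45.250) → (21.584,53.549) → (13.860,83.524) (closed)

[2] `<path>` cubic bezier, #000000→score S531 F2554: (40.837,38.920) → (40.281,56.420) → (51.050,74.009) → (65.599,88.729) → (76.383,97.623) → (75.859,97.730)

[3] `<path>` open polyline, #000000→score S531 F2554: (91.558,99.744) → (33.217,8.661) → (46.814,12.836) → (12.260,142.688) → (104.610,66.460)

[4] `<path>` cubic bezier, #000000→score S531 F2554: (57.370,16.200) → (51.427,13.875) → (55.766,18.354) → (66.236,27.221) → (78.688,38.062) → (88.970,48.463)

[5] `<path>` cubic bezier, #000000→score S531 F2554: (64.322,28.626) → (63.477,17.881) → (62.638,13.060) → (63.195,13.348) → (66.535,17.928) → (74.048,25.985)

[6] `<circle>` circle, #000000→score S531 F2554: (31.323,49.009) → (28.527,57.615) → (21.206,62.934) → (12.156,62.934) → (4.835,57.615) → (2.039,49.009) → (4.835,40.403) → (12.156,35.084) → (21.206,35.084) → (28.527,40.403) → (31.323,49.009) (closed)

[7] `<rect>` rectangle, #000000→score S531 F2554: (56.185,92.776) → (90.794,92.776) → (90.794,51.264) → (56.185,51.264) → (56.185,92.776) (closed)

[8] `<path>` rectangle, #000000→score S531 F2554: (26.428,117.877) → (64.528,117.877) → (64.528,87.128) → (26.428,87.128) → (26.428,117.877) (closed)

(Gcodetools for Inkscape — laser output)
G21
G90
G0 X13.860 Y83.524
M3 S531
G1 X35.958 Y105.202 F2554
G1 X65.780 Y96.903
G1 X73.504 Y66.928
G1 X51.406 Y45.250
G1 X21.584 Y53.549
G1 X13.860 Y83.524
M5
G0 X40.837 Y38.920
M3 S531
G1 X40.281 Y56.420 F2554
G1 X51.050 Y74.009
G1 X65.599 Y88.729
G1 X76.383 Y97.623
G1 X75.859 Y97.730
M5
G0 X91.558 Y99.744
M3 S531
G1 X33.217 Y8.661 F2554
G1 X46.814 Y12.836
G1 X12.260 Y142.688
G1 X104.610 Y66.460
M5
G0 X57.370 Y16.200
M3 S531
G1 X51.427 Y13.875 F2554
G1 X55.766 Y18.354
G1 X66.236 Y27.221
G1 X78.688 Y38.062
G1 X88.970 Y48.463
M5
G0 X64.322 Y28.626
M3 S531
G1 X63.477 Y17.881 F2554
G1 X62.638 Y13.060
G1 X63.195 Y13.348
G1 X66.535 Y17.928
G1 X74.048 Y25.985
M5
G0 X31.323 Y49.009
M3 S531
G1 X28.527 Y57.615 F2554
G1 X21.206 Y62.934
G1 X12.156 Y62.934
G1 X4.835 Y57.615
G1 X2.039 Y49.009
G1 X4.835 Y40.403
G1 X12.156 Y35.084
G1 X21.206 Y35.084
G1 X28.527 Y40.403
G1 X31.323 Y49.009
M5
G0 X56.185 Y92.776
M3 S531
G1 X90.794 Y92.776 F2554
G1 X90.794 Y51.264
G1 X56.185 Y51.264
G1 X56.185 Y92.776
M5
G0 X26.428 Y117.877
M3 S531
G1 X64.528 Y117.877 F2554
G1 X64.528 Y87.128
G1 X26.428 Y87.128
G1 X26.428 Y117.877
M5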